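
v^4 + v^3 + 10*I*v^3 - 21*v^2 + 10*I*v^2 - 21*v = v*(v + 1)*(v + 3*I)*(v + 7*I)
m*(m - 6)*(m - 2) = m^3 - 8*m^2 + 12*m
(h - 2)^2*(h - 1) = h^3 - 5*h^2 + 8*h - 4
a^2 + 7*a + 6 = (a + 1)*(a + 6)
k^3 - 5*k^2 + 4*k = k*(k - 4)*(k - 1)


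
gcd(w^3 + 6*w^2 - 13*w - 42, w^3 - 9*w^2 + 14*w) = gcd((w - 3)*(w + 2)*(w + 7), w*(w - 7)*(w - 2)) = 1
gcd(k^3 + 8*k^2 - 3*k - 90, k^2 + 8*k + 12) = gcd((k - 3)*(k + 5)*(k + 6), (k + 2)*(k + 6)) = k + 6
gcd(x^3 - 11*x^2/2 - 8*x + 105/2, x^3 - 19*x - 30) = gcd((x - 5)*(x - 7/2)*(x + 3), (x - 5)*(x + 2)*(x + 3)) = x^2 - 2*x - 15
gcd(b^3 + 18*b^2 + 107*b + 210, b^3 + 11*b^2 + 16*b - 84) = b^2 + 13*b + 42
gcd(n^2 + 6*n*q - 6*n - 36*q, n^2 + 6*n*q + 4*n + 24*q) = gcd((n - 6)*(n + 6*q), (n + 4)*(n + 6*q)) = n + 6*q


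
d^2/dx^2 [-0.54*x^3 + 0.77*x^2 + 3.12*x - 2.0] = 1.54 - 3.24*x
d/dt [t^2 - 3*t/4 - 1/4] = 2*t - 3/4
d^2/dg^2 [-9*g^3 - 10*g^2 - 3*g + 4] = -54*g - 20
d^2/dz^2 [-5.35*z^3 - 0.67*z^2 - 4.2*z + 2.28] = -32.1*z - 1.34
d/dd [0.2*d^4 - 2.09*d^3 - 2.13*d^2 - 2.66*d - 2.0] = 0.8*d^3 - 6.27*d^2 - 4.26*d - 2.66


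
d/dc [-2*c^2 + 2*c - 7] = 2 - 4*c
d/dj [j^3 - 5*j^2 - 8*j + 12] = 3*j^2 - 10*j - 8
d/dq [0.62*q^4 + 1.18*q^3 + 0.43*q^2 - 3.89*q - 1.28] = 2.48*q^3 + 3.54*q^2 + 0.86*q - 3.89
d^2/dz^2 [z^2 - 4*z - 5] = 2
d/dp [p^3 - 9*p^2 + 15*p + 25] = 3*p^2 - 18*p + 15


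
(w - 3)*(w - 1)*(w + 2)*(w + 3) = w^4 + w^3 - 11*w^2 - 9*w + 18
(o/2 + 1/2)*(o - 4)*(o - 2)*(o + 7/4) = o^4/2 - 13*o^3/8 - 27*o^2/8 + 23*o/4 + 7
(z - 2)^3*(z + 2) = z^4 - 4*z^3 + 16*z - 16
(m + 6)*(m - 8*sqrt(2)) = m^2 - 8*sqrt(2)*m + 6*m - 48*sqrt(2)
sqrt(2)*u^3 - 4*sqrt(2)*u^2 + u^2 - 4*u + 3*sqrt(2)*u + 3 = (u - 3)*(u - 1)*(sqrt(2)*u + 1)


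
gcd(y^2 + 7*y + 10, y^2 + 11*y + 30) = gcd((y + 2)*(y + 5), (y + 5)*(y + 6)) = y + 5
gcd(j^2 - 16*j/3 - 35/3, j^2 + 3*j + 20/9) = j + 5/3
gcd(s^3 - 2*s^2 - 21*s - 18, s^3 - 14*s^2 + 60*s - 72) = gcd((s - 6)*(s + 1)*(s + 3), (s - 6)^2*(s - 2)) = s - 6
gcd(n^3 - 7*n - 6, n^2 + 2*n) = n + 2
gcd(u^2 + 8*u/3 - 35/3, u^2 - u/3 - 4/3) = 1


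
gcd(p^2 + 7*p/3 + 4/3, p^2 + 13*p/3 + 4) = p + 4/3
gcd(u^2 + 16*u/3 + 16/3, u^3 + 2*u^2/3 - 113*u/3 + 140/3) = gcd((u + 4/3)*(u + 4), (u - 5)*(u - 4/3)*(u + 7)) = 1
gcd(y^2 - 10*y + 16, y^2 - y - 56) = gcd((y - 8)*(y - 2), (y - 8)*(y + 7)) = y - 8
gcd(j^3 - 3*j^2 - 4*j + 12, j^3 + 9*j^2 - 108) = j - 3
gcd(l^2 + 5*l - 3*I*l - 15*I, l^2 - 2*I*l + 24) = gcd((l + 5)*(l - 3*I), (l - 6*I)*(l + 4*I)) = 1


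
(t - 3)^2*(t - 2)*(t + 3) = t^4 - 5*t^3 - 3*t^2 + 45*t - 54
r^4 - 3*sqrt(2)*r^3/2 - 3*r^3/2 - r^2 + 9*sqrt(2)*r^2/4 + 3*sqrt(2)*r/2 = r*(r - 2)*(r + 1/2)*(r - 3*sqrt(2)/2)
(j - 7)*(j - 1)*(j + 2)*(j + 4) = j^4 - 2*j^3 - 33*j^2 - 22*j + 56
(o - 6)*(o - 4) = o^2 - 10*o + 24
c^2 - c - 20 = (c - 5)*(c + 4)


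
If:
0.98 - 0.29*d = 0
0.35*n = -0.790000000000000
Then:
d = 3.38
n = -2.26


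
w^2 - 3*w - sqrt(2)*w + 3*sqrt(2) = (w - 3)*(w - sqrt(2))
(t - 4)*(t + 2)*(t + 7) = t^3 + 5*t^2 - 22*t - 56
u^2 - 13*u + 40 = (u - 8)*(u - 5)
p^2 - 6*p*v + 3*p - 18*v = (p + 3)*(p - 6*v)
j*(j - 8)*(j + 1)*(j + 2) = j^4 - 5*j^3 - 22*j^2 - 16*j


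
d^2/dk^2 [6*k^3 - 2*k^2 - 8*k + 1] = 36*k - 4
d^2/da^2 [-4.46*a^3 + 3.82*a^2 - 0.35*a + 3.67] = 7.64 - 26.76*a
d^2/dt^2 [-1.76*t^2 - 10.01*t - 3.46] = -3.52000000000000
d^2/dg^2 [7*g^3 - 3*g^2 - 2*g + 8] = 42*g - 6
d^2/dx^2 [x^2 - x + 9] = 2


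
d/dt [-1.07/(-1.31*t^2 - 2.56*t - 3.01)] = (-2.8034*t - 2.7392)/(1.31*t^2 + 2.56*t + 3.01)^2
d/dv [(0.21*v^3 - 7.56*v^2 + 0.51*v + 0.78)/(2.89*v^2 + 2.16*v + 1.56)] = (0.6069*v^4 + 0.907199999999996*v^3 - 16.8207*v^2 - 28.0956*v - 0.8892)/(8.3521*v^4 + 12.4848*v^3 + 13.6824*v^2 + 6.7392*v + 2.4336)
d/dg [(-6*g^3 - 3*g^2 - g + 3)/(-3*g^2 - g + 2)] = (18*g^4 + 12*g^3 - 36*g^2 + 6*g + 1)/(9*g^4 + 6*g^3 - 11*g^2 - 4*g + 4)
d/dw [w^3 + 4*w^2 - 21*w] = 3*w^2 + 8*w - 21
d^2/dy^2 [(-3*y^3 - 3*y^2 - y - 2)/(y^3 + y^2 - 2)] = 2*(-3*y^5 - 51*y^4 - 65*y^3 - 36*y^2 - 54*y - 16)/(y^9 + 3*y^8 + 3*y^7 - 5*y^6 - 12*y^5 - 6*y^4 + 12*y^3 + 12*y^2 - 8)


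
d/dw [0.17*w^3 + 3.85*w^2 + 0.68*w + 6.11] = 0.51*w^2 + 7.7*w + 0.68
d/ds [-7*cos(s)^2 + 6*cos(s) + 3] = 2*(7*cos(s) - 3)*sin(s)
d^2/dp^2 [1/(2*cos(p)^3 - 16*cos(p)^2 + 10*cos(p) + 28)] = ((23*cos(p) - 64*cos(2*p) + 9*cos(3*p))*(cos(p)^3 - 8*cos(p)^2 + 5*cos(p) + 14)/8 + (3*cos(p)^2 - 16*cos(p) + 5)^2*sin(p)^2)/(cos(p)^3 - 8*cos(p)^2 + 5*cos(p) + 14)^3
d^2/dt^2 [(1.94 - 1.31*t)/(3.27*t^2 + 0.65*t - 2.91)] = (-(1.31*t - 1.94)*(6.54*t + 0.65)*(13.08*t + 1.3) + (25.7022*t - 10.9846)*(3.27*t^2 + 0.65*t - 2.91))/(3.27*t^2 + 0.65*t - 2.91)^3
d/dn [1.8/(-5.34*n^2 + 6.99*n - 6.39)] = (19.224*n - 12.582)/(5.34*n^2 - 6.99*n + 6.39)^2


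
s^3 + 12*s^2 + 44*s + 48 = (s + 2)*(s + 4)*(s + 6)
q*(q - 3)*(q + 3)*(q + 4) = q^4 + 4*q^3 - 9*q^2 - 36*q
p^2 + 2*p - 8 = (p - 2)*(p + 4)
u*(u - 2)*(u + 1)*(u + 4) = u^4 + 3*u^3 - 6*u^2 - 8*u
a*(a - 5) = a^2 - 5*a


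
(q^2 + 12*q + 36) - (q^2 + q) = 11*q + 36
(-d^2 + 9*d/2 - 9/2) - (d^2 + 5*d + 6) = -2*d^2 - d/2 - 21/2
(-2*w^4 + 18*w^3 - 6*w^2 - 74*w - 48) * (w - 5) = -2*w^5 + 28*w^4 - 96*w^3 - 44*w^2 + 322*w + 240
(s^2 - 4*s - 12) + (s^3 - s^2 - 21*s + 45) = s^3 - 25*s + 33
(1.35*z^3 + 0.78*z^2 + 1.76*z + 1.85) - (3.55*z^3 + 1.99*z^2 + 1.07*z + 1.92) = -2.2*z^3 - 1.21*z^2 + 0.69*z - 0.0699999999999998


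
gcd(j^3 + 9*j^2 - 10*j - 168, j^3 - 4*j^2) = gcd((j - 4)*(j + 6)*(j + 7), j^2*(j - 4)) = j - 4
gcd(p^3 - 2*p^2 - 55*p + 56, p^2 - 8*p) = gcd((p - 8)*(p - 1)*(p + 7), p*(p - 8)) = p - 8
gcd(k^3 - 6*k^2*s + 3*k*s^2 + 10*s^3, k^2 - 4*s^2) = -k + 2*s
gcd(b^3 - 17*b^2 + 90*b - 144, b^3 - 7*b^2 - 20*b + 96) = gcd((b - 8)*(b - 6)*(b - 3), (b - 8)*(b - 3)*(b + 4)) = b^2 - 11*b + 24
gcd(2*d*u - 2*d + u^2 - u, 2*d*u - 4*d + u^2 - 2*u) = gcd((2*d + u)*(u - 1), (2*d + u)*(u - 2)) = 2*d + u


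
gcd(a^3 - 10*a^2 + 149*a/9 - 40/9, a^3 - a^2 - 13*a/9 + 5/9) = a^2 - 2*a + 5/9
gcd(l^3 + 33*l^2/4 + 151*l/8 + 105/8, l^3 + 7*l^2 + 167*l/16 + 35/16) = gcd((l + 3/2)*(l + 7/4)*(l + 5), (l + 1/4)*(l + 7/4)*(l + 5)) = l^2 + 27*l/4 + 35/4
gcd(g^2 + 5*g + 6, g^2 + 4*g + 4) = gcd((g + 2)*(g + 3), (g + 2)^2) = g + 2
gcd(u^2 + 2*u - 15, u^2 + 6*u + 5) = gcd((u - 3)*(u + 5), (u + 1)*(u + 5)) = u + 5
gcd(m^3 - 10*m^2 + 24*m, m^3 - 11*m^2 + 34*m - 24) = m^2 - 10*m + 24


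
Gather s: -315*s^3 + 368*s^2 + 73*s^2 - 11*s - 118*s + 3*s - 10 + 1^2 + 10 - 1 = -315*s^3 + 441*s^2 - 126*s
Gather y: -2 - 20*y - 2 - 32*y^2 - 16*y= -32*y^2 - 36*y - 4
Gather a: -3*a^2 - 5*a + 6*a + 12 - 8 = -3*a^2 + a + 4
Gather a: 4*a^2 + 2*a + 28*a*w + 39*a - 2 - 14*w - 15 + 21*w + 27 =4*a^2 + a*(28*w + 41) + 7*w + 10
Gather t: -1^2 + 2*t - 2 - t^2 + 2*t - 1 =-t^2 + 4*t - 4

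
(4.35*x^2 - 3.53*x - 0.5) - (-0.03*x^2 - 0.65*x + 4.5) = 4.38*x^2 - 2.88*x - 5.0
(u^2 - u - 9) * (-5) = -5*u^2 + 5*u + 45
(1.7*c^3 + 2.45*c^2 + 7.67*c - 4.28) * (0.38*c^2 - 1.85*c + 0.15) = 0.646*c^5 - 2.214*c^4 - 1.3629*c^3 - 15.4484*c^2 + 9.0685*c - 0.642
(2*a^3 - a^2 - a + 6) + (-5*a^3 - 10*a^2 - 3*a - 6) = -3*a^3 - 11*a^2 - 4*a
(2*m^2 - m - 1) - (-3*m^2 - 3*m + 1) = 5*m^2 + 2*m - 2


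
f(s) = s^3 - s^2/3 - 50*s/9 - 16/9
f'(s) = 3*s^2 - 2*s/3 - 50/9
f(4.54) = 59.71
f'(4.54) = 53.25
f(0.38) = -3.88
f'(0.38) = -5.38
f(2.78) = 1.69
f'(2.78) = 15.78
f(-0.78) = 1.88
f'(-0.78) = -3.21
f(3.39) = 14.52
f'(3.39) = 26.66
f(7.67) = 387.22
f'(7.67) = 165.82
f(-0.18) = -0.79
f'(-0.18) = -5.34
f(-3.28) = -22.43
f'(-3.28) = 28.91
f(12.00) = 1611.56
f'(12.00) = 418.44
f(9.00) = 650.22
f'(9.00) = 231.44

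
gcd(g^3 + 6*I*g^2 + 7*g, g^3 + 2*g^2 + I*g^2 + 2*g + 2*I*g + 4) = g - I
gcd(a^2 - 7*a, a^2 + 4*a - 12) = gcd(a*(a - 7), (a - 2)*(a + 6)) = 1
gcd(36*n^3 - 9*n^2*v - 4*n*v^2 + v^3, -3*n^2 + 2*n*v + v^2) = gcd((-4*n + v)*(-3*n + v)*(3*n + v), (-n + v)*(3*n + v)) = 3*n + v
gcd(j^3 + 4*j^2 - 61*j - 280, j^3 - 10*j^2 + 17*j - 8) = j - 8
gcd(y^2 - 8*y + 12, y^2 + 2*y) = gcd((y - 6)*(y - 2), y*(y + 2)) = 1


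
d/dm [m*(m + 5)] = 2*m + 5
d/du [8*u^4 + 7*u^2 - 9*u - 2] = 32*u^3 + 14*u - 9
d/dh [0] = 0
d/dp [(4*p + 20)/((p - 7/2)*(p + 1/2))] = 16*(-4*p^2 - 40*p + 53)/(16*p^4 - 96*p^3 + 88*p^2 + 168*p + 49)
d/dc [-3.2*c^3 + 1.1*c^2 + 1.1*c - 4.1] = -9.6*c^2 + 2.2*c + 1.1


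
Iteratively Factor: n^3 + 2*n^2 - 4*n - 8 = (n + 2)*(n^2 - 4) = (n - 2)*(n + 2)*(n + 2)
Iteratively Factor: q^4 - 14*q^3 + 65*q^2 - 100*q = (q - 5)*(q^3 - 9*q^2 + 20*q) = (q - 5)*(q - 4)*(q^2 - 5*q) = q*(q - 5)*(q - 4)*(q - 5)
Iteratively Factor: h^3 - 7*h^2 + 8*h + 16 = (h - 4)*(h^2 - 3*h - 4) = (h - 4)^2*(h + 1)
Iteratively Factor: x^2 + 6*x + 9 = (x + 3)*(x + 3)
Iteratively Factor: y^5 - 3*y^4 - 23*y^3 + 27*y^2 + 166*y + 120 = (y - 4)*(y^4 + y^3 - 19*y^2 - 49*y - 30) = (y - 4)*(y + 1)*(y^3 - 19*y - 30) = (y - 4)*(y + 1)*(y + 2)*(y^2 - 2*y - 15) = (y - 5)*(y - 4)*(y + 1)*(y + 2)*(y + 3)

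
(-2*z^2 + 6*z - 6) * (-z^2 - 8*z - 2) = 2*z^4 + 10*z^3 - 38*z^2 + 36*z + 12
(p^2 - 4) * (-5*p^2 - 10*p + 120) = -5*p^4 - 10*p^3 + 140*p^2 + 40*p - 480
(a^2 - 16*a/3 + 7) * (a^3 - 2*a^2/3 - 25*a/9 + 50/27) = a^5 - 6*a^4 + 70*a^3/9 + 12*a^2 - 2375*a/81 + 350/27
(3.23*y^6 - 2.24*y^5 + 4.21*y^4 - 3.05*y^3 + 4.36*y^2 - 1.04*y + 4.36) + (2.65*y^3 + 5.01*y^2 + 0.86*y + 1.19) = 3.23*y^6 - 2.24*y^5 + 4.21*y^4 - 0.4*y^3 + 9.37*y^2 - 0.18*y + 5.55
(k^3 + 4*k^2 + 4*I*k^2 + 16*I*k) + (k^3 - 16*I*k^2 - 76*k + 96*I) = 2*k^3 + 4*k^2 - 12*I*k^2 - 76*k + 16*I*k + 96*I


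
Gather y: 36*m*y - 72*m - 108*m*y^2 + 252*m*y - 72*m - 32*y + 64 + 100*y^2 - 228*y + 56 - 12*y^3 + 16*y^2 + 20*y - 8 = -144*m - 12*y^3 + y^2*(116 - 108*m) + y*(288*m - 240) + 112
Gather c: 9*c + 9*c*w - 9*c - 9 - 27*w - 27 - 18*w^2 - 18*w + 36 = 9*c*w - 18*w^2 - 45*w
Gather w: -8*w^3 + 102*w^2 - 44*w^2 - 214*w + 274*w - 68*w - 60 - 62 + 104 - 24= -8*w^3 + 58*w^2 - 8*w - 42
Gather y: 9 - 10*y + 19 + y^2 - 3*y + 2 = y^2 - 13*y + 30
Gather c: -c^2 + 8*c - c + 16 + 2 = -c^2 + 7*c + 18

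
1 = 1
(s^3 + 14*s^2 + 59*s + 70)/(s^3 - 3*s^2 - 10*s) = (s^2 + 12*s + 35)/(s*(s - 5))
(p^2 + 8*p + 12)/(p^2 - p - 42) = (p + 2)/(p - 7)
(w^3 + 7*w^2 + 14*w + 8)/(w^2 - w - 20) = (w^2 + 3*w + 2)/(w - 5)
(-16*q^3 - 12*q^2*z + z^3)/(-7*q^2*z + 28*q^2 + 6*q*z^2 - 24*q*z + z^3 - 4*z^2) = (16*q^3 + 12*q^2*z - z^3)/(7*q^2*z - 28*q^2 - 6*q*z^2 + 24*q*z - z^3 + 4*z^2)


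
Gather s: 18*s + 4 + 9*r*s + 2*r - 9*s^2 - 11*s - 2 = 2*r - 9*s^2 + s*(9*r + 7) + 2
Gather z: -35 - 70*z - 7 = -70*z - 42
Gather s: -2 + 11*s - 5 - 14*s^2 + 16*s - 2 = -14*s^2 + 27*s - 9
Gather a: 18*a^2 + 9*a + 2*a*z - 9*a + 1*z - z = 18*a^2 + 2*a*z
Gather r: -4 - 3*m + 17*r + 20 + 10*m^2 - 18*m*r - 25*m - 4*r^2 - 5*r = 10*m^2 - 28*m - 4*r^2 + r*(12 - 18*m) + 16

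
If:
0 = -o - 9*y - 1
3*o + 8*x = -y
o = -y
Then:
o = 1/8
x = -1/32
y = -1/8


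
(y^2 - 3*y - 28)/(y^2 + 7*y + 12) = (y - 7)/(y + 3)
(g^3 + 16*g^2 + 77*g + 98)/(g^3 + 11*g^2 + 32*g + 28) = (g + 7)/(g + 2)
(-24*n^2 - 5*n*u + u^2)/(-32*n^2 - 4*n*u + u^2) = (3*n + u)/(4*n + u)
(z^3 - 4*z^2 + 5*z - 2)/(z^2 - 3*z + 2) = z - 1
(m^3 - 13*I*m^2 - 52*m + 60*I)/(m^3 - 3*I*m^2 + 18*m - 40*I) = (m - 6*I)/(m + 4*I)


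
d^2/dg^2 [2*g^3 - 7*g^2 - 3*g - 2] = 12*g - 14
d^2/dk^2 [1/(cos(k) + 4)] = (sin(k)^2 + 4*cos(k) + 1)/(cos(k) + 4)^3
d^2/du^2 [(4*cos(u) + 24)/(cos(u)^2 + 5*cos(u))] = 4*(-19*sin(u)^4/cos(u)^3 + sin(u)^2 - 89 - 152/cos(u) + 180/cos(u)^2 + 319/cos(u)^3)/(cos(u) + 5)^3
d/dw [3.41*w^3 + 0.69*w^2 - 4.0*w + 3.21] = 10.23*w^2 + 1.38*w - 4.0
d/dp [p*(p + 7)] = 2*p + 7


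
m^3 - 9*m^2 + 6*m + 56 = (m - 7)*(m - 4)*(m + 2)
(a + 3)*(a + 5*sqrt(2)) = a^2 + 3*a + 5*sqrt(2)*a + 15*sqrt(2)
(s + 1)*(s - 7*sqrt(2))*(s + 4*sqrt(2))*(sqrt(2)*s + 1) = sqrt(2)*s^4 - 5*s^3 + sqrt(2)*s^3 - 59*sqrt(2)*s^2 - 5*s^2 - 59*sqrt(2)*s - 56*s - 56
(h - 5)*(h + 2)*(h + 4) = h^3 + h^2 - 22*h - 40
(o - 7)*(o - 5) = o^2 - 12*o + 35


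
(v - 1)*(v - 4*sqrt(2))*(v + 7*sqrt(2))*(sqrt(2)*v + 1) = sqrt(2)*v^4 - sqrt(2)*v^3 + 7*v^3 - 53*sqrt(2)*v^2 - 7*v^2 - 56*v + 53*sqrt(2)*v + 56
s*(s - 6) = s^2 - 6*s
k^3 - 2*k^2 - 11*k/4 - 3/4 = (k - 3)*(k + 1/2)^2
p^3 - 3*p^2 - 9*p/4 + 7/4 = (p - 7/2)*(p - 1/2)*(p + 1)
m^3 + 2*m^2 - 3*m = m*(m - 1)*(m + 3)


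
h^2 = h^2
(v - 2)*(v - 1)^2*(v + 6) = v^4 + 2*v^3 - 19*v^2 + 28*v - 12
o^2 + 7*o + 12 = (o + 3)*(o + 4)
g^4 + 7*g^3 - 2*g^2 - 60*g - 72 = (g - 3)*(g + 2)^2*(g + 6)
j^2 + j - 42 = (j - 6)*(j + 7)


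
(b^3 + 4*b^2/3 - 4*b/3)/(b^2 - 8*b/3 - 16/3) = b*(-3*b^2 - 4*b + 4)/(-3*b^2 + 8*b + 16)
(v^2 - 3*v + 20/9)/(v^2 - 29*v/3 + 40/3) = (v - 4/3)/(v - 8)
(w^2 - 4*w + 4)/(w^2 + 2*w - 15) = (w^2 - 4*w + 4)/(w^2 + 2*w - 15)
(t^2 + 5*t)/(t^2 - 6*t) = (t + 5)/(t - 6)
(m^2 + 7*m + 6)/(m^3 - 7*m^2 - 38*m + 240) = (m + 1)/(m^2 - 13*m + 40)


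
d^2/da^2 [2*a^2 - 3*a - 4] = 4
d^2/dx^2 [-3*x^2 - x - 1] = -6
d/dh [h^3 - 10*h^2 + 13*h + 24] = 3*h^2 - 20*h + 13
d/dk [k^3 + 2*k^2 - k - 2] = 3*k^2 + 4*k - 1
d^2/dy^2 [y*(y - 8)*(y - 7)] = 6*y - 30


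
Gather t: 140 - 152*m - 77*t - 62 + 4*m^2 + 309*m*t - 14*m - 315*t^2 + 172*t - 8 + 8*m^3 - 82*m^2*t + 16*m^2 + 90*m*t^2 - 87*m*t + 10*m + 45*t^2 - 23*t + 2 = 8*m^3 + 20*m^2 - 156*m + t^2*(90*m - 270) + t*(-82*m^2 + 222*m + 72) + 72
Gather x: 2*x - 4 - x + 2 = x - 2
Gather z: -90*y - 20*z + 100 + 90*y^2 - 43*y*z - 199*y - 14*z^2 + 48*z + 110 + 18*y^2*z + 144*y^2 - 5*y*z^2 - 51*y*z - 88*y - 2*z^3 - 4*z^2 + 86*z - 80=234*y^2 - 377*y - 2*z^3 + z^2*(-5*y - 18) + z*(18*y^2 - 94*y + 114) + 130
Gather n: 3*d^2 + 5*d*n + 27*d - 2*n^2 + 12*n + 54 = 3*d^2 + 27*d - 2*n^2 + n*(5*d + 12) + 54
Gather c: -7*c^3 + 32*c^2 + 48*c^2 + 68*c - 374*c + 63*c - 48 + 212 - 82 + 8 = -7*c^3 + 80*c^2 - 243*c + 90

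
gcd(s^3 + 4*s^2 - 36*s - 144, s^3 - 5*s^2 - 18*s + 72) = s^2 - 2*s - 24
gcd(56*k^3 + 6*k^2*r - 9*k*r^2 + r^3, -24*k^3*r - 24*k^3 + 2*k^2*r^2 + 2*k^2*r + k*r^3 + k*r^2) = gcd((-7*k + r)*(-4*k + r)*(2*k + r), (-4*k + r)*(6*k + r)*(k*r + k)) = -4*k + r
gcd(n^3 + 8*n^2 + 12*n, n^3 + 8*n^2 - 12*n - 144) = n + 6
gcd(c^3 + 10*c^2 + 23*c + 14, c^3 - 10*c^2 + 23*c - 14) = 1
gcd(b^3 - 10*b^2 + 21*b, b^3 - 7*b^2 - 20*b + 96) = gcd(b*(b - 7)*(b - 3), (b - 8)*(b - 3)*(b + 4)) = b - 3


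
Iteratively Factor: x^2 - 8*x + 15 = (x - 5)*(x - 3)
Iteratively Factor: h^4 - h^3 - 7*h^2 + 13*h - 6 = (h + 3)*(h^3 - 4*h^2 + 5*h - 2) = (h - 2)*(h + 3)*(h^2 - 2*h + 1) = (h - 2)*(h - 1)*(h + 3)*(h - 1)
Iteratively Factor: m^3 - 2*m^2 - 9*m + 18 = (m - 3)*(m^2 + m - 6) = (m - 3)*(m + 3)*(m - 2)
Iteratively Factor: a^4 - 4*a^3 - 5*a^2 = (a - 5)*(a^3 + a^2) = a*(a - 5)*(a^2 + a) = a*(a - 5)*(a + 1)*(a)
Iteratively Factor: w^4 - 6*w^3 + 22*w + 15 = (w - 3)*(w^3 - 3*w^2 - 9*w - 5) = (w - 3)*(w + 1)*(w^2 - 4*w - 5) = (w - 3)*(w + 1)^2*(w - 5)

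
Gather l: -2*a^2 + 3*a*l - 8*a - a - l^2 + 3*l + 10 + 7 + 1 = -2*a^2 - 9*a - l^2 + l*(3*a + 3) + 18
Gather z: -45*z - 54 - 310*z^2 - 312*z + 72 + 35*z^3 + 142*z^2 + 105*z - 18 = 35*z^3 - 168*z^2 - 252*z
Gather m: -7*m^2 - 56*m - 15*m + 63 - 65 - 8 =-7*m^2 - 71*m - 10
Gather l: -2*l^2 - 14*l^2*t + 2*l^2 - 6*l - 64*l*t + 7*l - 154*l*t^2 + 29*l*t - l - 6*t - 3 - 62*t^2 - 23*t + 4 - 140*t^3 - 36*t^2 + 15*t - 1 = -14*l^2*t + l*(-154*t^2 - 35*t) - 140*t^3 - 98*t^2 - 14*t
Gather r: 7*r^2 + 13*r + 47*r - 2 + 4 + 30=7*r^2 + 60*r + 32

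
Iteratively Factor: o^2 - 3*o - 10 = (o - 5)*(o + 2)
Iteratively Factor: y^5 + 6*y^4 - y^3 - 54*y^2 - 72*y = (y + 2)*(y^4 + 4*y^3 - 9*y^2 - 36*y) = (y - 3)*(y + 2)*(y^3 + 7*y^2 + 12*y) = (y - 3)*(y + 2)*(y + 4)*(y^2 + 3*y) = y*(y - 3)*(y + 2)*(y + 4)*(y + 3)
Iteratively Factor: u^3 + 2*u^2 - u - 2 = (u + 2)*(u^2 - 1) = (u - 1)*(u + 2)*(u + 1)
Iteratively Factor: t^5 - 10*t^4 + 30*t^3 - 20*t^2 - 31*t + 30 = (t + 1)*(t^4 - 11*t^3 + 41*t^2 - 61*t + 30) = (t - 2)*(t + 1)*(t^3 - 9*t^2 + 23*t - 15) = (t - 2)*(t - 1)*(t + 1)*(t^2 - 8*t + 15) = (t - 5)*(t - 2)*(t - 1)*(t + 1)*(t - 3)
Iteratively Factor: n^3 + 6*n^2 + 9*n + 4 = (n + 1)*(n^2 + 5*n + 4) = (n + 1)*(n + 4)*(n + 1)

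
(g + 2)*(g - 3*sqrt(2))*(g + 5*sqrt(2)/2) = g^3 - sqrt(2)*g^2/2 + 2*g^2 - 15*g - sqrt(2)*g - 30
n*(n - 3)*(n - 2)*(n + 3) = n^4 - 2*n^3 - 9*n^2 + 18*n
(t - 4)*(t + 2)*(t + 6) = t^3 + 4*t^2 - 20*t - 48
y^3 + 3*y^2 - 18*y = y*(y - 3)*(y + 6)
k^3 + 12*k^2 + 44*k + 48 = (k + 2)*(k + 4)*(k + 6)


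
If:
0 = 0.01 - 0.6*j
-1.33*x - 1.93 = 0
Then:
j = 0.02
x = -1.45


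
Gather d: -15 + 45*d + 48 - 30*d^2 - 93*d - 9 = -30*d^2 - 48*d + 24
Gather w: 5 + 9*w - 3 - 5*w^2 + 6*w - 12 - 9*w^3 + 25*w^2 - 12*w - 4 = -9*w^3 + 20*w^2 + 3*w - 14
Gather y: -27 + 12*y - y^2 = -y^2 + 12*y - 27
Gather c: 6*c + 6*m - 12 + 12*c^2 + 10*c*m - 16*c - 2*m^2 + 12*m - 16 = 12*c^2 + c*(10*m - 10) - 2*m^2 + 18*m - 28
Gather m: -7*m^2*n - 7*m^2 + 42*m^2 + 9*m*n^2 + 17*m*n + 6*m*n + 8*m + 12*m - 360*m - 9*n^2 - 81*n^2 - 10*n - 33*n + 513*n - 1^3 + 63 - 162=m^2*(35 - 7*n) + m*(9*n^2 + 23*n - 340) - 90*n^2 + 470*n - 100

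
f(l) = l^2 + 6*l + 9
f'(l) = 2*l + 6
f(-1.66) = 1.80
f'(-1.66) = 2.68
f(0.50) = 12.25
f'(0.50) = 7.00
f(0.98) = 15.84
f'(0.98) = 7.96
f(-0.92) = 4.33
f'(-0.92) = 4.16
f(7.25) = 105.06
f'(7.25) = 20.50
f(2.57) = 31.02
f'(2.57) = 11.14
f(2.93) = 35.16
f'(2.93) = 11.86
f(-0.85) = 4.62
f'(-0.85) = 4.30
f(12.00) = 225.00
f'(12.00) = 30.00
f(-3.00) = 0.00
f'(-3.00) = 0.00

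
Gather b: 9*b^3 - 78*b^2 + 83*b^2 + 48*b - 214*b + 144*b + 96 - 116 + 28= 9*b^3 + 5*b^2 - 22*b + 8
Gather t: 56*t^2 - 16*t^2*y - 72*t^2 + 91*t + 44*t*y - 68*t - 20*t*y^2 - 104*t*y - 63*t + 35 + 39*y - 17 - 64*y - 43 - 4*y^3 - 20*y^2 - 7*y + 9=t^2*(-16*y - 16) + t*(-20*y^2 - 60*y - 40) - 4*y^3 - 20*y^2 - 32*y - 16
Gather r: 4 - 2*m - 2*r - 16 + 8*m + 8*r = 6*m + 6*r - 12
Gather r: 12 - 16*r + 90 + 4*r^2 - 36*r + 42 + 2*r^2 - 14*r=6*r^2 - 66*r + 144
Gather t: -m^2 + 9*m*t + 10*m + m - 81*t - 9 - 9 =-m^2 + 11*m + t*(9*m - 81) - 18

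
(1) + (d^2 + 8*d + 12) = d^2 + 8*d + 13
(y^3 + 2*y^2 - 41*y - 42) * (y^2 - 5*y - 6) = y^5 - 3*y^4 - 57*y^3 + 151*y^2 + 456*y + 252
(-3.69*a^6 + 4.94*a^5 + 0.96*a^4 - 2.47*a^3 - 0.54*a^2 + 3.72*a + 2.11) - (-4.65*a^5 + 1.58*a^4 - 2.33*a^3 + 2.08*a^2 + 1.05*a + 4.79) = -3.69*a^6 + 9.59*a^5 - 0.62*a^4 - 0.14*a^3 - 2.62*a^2 + 2.67*a - 2.68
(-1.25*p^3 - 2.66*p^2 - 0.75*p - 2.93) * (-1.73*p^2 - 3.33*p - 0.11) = 2.1625*p^5 + 8.7643*p^4 + 10.2928*p^3 + 7.859*p^2 + 9.8394*p + 0.3223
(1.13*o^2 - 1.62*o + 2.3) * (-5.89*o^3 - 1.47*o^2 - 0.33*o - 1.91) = -6.6557*o^5 + 7.8807*o^4 - 11.5385*o^3 - 5.0047*o^2 + 2.3352*o - 4.393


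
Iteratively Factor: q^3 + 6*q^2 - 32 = (q + 4)*(q^2 + 2*q - 8) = (q - 2)*(q + 4)*(q + 4)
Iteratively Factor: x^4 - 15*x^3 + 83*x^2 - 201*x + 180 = (x - 3)*(x^3 - 12*x^2 + 47*x - 60) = (x - 4)*(x - 3)*(x^2 - 8*x + 15) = (x - 4)*(x - 3)^2*(x - 5)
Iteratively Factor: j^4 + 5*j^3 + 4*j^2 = (j)*(j^3 + 5*j^2 + 4*j) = j*(j + 4)*(j^2 + j) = j^2*(j + 4)*(j + 1)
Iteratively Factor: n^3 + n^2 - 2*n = (n + 2)*(n^2 - n) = (n - 1)*(n + 2)*(n)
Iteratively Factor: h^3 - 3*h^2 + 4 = (h - 2)*(h^2 - h - 2) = (h - 2)^2*(h + 1)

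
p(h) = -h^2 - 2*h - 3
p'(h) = -2*h - 2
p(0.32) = -3.74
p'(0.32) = -2.64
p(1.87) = -10.24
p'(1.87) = -5.74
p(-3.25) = -7.06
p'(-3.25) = 4.50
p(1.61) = -8.81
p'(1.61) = -5.22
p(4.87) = -36.46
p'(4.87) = -11.74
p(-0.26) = -2.55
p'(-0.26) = -1.48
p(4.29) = -29.98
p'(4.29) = -10.58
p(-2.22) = -3.49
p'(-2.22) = 2.44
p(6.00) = -51.00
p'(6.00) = -14.00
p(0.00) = -3.00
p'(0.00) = -2.00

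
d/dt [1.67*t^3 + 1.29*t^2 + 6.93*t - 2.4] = 5.01*t^2 + 2.58*t + 6.93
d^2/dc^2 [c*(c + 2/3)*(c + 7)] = 6*c + 46/3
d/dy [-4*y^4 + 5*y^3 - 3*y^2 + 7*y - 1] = -16*y^3 + 15*y^2 - 6*y + 7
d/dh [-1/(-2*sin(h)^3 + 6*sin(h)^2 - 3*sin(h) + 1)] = 3*(4*sin(h) + cos(2*h) - 2)*cos(h)/(2*sin(h)^3 - 6*sin(h)^2 + 3*sin(h) - 1)^2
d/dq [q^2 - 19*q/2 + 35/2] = 2*q - 19/2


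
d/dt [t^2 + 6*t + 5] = 2*t + 6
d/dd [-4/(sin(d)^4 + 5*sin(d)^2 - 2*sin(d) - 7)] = 8*(2*sin(d)^3 + 5*sin(d) - 1)*cos(d)/(sin(d)^4 + 5*sin(d)^2 - 2*sin(d) - 7)^2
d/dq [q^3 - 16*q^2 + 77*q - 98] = 3*q^2 - 32*q + 77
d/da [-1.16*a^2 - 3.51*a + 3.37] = -2.32*a - 3.51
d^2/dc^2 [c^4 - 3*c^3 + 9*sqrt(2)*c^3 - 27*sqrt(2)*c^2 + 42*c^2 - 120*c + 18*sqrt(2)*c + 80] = 12*c^2 - 18*c + 54*sqrt(2)*c - 54*sqrt(2) + 84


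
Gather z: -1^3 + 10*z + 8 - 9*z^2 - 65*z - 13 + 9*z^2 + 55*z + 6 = 0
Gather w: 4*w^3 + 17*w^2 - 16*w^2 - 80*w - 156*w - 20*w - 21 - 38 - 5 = 4*w^3 + w^2 - 256*w - 64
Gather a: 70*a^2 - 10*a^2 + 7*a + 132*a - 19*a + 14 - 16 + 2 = 60*a^2 + 120*a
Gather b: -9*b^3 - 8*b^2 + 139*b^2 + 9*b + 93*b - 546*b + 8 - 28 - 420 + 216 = -9*b^3 + 131*b^2 - 444*b - 224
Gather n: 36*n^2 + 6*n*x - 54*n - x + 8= 36*n^2 + n*(6*x - 54) - x + 8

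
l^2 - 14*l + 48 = (l - 8)*(l - 6)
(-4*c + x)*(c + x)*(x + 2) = -4*c^2*x - 8*c^2 - 3*c*x^2 - 6*c*x + x^3 + 2*x^2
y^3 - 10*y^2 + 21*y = y*(y - 7)*(y - 3)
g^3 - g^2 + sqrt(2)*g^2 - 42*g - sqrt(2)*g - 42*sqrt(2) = (g - 7)*(g + 6)*(g + sqrt(2))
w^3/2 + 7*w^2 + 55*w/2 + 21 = (w/2 + 1/2)*(w + 6)*(w + 7)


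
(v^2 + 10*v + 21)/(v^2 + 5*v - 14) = (v + 3)/(v - 2)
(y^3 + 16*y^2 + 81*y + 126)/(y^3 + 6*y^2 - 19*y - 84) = (y + 6)/(y - 4)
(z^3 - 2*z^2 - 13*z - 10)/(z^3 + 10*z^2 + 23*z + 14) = (z - 5)/(z + 7)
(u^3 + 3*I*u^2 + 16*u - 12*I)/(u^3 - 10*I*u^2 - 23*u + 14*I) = (u + 6*I)/(u - 7*I)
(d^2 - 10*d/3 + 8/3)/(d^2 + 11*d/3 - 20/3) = (d - 2)/(d + 5)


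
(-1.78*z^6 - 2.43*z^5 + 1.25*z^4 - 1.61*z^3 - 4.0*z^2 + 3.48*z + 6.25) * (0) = 0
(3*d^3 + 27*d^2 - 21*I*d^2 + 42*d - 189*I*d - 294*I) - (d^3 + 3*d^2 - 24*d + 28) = 2*d^3 + 24*d^2 - 21*I*d^2 + 66*d - 189*I*d - 28 - 294*I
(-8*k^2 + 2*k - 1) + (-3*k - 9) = -8*k^2 - k - 10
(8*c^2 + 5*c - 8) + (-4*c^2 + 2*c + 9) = 4*c^2 + 7*c + 1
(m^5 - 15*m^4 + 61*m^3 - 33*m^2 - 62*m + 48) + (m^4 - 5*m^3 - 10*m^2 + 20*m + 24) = m^5 - 14*m^4 + 56*m^3 - 43*m^2 - 42*m + 72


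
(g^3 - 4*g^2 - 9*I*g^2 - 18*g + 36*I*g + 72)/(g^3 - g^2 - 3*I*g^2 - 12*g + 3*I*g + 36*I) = (g - 6*I)/(g + 3)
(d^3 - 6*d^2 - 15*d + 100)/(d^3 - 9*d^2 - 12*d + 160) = (d - 5)/(d - 8)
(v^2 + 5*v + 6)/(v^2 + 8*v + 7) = (v^2 + 5*v + 6)/(v^2 + 8*v + 7)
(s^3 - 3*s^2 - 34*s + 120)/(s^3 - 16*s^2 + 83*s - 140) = (s + 6)/(s - 7)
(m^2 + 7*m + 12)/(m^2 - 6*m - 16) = (m^2 + 7*m + 12)/(m^2 - 6*m - 16)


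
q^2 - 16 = (q - 4)*(q + 4)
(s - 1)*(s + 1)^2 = s^3 + s^2 - s - 1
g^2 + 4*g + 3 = (g + 1)*(g + 3)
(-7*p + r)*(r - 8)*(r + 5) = -7*p*r^2 + 21*p*r + 280*p + r^3 - 3*r^2 - 40*r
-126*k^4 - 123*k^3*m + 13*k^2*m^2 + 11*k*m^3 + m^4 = (-3*k + m)*(k + m)*(6*k + m)*(7*k + m)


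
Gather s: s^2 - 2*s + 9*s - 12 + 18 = s^2 + 7*s + 6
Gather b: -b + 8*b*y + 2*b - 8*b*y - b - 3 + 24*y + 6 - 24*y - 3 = 0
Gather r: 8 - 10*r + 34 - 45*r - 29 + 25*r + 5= 18 - 30*r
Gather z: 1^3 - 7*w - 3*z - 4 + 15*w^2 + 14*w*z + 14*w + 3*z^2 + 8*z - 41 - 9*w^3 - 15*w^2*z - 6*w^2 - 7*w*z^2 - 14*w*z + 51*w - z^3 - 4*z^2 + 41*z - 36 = -9*w^3 + 9*w^2 + 58*w - z^3 + z^2*(-7*w - 1) + z*(46 - 15*w^2) - 80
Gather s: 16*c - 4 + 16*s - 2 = 16*c + 16*s - 6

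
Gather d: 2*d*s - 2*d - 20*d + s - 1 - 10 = d*(2*s - 22) + s - 11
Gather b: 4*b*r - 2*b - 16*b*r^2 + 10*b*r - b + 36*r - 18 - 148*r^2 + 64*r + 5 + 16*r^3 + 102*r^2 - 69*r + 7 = b*(-16*r^2 + 14*r - 3) + 16*r^3 - 46*r^2 + 31*r - 6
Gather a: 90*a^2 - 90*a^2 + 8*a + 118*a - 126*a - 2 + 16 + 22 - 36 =0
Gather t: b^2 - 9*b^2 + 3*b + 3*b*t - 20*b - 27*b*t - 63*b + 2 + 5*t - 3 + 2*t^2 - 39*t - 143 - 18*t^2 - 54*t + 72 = -8*b^2 - 80*b - 16*t^2 + t*(-24*b - 88) - 72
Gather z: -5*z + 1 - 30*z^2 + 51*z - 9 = -30*z^2 + 46*z - 8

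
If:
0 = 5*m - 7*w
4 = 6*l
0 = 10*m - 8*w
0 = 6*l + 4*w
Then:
No Solution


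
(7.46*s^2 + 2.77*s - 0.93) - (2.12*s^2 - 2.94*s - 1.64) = 5.34*s^2 + 5.71*s + 0.71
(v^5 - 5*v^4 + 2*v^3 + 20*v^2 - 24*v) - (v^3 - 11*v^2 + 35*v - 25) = v^5 - 5*v^4 + v^3 + 31*v^2 - 59*v + 25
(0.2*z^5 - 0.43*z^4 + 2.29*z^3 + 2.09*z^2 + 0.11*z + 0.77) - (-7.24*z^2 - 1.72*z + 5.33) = 0.2*z^5 - 0.43*z^4 + 2.29*z^3 + 9.33*z^2 + 1.83*z - 4.56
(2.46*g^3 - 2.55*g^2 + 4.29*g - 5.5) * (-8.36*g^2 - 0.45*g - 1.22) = -20.5656*g^5 + 20.211*g^4 - 37.7181*g^3 + 47.1605*g^2 - 2.7588*g + 6.71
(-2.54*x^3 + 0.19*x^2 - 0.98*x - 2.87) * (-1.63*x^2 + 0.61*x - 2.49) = 4.1402*x^5 - 1.8591*x^4 + 8.0379*x^3 + 3.6072*x^2 + 0.6895*x + 7.1463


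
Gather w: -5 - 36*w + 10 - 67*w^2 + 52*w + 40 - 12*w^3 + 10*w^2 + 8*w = -12*w^3 - 57*w^2 + 24*w + 45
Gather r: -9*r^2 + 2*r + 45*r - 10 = -9*r^2 + 47*r - 10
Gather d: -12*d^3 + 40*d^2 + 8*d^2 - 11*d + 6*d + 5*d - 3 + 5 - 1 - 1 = -12*d^3 + 48*d^2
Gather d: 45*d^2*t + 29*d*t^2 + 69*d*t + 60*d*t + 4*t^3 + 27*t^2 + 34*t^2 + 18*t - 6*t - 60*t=45*d^2*t + d*(29*t^2 + 129*t) + 4*t^3 + 61*t^2 - 48*t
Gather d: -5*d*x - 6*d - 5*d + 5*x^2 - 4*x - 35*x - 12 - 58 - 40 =d*(-5*x - 11) + 5*x^2 - 39*x - 110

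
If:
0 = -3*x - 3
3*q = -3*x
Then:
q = 1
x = -1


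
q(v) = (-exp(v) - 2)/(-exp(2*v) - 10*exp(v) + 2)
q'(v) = (-exp(v) - 2)*(2*exp(2*v) + 10*exp(v))/(-exp(2*v) - 10*exp(v) + 2)^2 - exp(v)/(-exp(2*v) - 10*exp(v) + 2)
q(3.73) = 0.02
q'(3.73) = -0.02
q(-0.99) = 1.28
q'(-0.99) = -2.55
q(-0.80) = 0.91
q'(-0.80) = -1.48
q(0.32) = 0.25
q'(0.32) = -0.22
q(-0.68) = 0.75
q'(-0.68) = -1.11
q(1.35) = 0.11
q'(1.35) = -0.08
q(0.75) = 0.17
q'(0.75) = -0.13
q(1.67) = 0.09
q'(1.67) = -0.06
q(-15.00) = -1.00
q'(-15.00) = 0.00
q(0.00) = 0.33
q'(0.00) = -0.33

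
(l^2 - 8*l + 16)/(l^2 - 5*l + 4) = (l - 4)/(l - 1)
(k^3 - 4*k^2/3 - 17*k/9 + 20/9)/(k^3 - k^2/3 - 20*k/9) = (k - 1)/k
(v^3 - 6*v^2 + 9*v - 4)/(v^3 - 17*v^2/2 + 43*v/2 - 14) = 2*(v - 1)/(2*v - 7)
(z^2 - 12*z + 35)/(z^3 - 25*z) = (z - 7)/(z*(z + 5))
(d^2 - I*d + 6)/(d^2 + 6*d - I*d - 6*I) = (d^2 - I*d + 6)/(d^2 + d*(6 - I) - 6*I)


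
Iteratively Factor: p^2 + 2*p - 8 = (p - 2)*(p + 4)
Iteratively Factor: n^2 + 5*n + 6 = (n + 2)*(n + 3)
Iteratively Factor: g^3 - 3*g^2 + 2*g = (g)*(g^2 - 3*g + 2) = g*(g - 1)*(g - 2)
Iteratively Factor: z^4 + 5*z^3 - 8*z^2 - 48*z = (z + 4)*(z^3 + z^2 - 12*z) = z*(z + 4)*(z^2 + z - 12) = z*(z - 3)*(z + 4)*(z + 4)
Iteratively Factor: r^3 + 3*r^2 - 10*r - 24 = (r - 3)*(r^2 + 6*r + 8) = (r - 3)*(r + 4)*(r + 2)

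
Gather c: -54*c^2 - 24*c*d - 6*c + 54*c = -54*c^2 + c*(48 - 24*d)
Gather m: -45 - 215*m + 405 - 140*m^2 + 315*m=-140*m^2 + 100*m + 360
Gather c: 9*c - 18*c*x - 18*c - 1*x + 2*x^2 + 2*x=c*(-18*x - 9) + 2*x^2 + x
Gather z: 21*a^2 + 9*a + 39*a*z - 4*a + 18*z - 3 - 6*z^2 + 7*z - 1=21*a^2 + 5*a - 6*z^2 + z*(39*a + 25) - 4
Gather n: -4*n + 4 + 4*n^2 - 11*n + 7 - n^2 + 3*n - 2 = 3*n^2 - 12*n + 9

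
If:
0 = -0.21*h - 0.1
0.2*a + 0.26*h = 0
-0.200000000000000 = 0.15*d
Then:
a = 0.62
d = -1.33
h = -0.48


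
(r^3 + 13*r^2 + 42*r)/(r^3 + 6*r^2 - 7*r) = (r + 6)/(r - 1)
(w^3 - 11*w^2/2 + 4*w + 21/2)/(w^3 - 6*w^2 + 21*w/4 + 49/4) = 2*(w - 3)/(2*w - 7)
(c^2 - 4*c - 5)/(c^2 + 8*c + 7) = (c - 5)/(c + 7)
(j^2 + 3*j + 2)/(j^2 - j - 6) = (j + 1)/(j - 3)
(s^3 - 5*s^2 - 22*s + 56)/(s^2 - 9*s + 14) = s + 4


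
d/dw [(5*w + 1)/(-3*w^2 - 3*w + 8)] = (15*w^2 + 6*w + 43)/(9*w^4 + 18*w^3 - 39*w^2 - 48*w + 64)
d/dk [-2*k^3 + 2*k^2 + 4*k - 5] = -6*k^2 + 4*k + 4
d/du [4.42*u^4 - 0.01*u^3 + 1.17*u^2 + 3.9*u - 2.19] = 17.68*u^3 - 0.03*u^2 + 2.34*u + 3.9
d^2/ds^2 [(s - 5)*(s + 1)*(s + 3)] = 6*s - 2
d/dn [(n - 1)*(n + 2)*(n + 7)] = 3*n^2 + 16*n + 5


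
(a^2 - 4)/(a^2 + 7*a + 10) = (a - 2)/(a + 5)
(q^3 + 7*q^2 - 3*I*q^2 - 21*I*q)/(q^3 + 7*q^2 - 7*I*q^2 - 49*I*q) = (q - 3*I)/(q - 7*I)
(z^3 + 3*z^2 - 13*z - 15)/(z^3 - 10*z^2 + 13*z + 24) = (z + 5)/(z - 8)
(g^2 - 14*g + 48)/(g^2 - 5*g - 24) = (g - 6)/(g + 3)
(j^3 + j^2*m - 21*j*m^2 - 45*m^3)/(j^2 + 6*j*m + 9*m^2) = j - 5*m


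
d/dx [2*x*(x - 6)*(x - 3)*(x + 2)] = 8*x^3 - 42*x^2 + 72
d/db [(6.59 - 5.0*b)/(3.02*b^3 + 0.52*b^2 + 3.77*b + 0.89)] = (30.2*b^3 - 57.1054*b^2 - 6.8536*b - 29.2943)/(9.1204*b^6 + 3.1408*b^5 + 23.0412*b^4 + 9.2964*b^3 + 15.1385*b^2 + 6.7106*b + 0.7921)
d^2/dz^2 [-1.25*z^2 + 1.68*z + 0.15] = -2.50000000000000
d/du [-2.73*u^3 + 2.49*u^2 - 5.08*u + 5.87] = -8.19*u^2 + 4.98*u - 5.08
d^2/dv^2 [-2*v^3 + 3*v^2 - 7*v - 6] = 6 - 12*v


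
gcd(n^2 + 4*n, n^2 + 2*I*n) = n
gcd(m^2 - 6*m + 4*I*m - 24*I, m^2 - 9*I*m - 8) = 1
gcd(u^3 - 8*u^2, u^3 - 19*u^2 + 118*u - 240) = u - 8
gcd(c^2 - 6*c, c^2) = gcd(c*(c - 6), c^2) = c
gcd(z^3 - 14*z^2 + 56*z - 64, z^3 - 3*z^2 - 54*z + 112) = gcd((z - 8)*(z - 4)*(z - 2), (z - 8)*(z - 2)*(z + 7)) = z^2 - 10*z + 16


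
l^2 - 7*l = l*(l - 7)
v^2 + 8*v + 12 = (v + 2)*(v + 6)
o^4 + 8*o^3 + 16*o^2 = o^2*(o + 4)^2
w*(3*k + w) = 3*k*w + w^2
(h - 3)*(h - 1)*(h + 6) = h^3 + 2*h^2 - 21*h + 18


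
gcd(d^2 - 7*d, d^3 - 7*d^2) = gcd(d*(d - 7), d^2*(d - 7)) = d^2 - 7*d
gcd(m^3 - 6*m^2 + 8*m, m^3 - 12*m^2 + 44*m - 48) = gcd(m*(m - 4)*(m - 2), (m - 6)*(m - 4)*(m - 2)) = m^2 - 6*m + 8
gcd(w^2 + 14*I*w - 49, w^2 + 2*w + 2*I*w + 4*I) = 1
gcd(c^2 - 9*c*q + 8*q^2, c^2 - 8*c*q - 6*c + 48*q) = -c + 8*q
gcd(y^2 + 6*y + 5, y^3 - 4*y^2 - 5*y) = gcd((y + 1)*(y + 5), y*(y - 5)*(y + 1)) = y + 1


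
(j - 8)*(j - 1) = j^2 - 9*j + 8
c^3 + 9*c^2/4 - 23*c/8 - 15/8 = (c - 5/4)*(c + 1/2)*(c + 3)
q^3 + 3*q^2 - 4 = (q - 1)*(q + 2)^2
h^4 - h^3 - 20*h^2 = h^2*(h - 5)*(h + 4)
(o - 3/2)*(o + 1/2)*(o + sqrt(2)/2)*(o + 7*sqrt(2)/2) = o^4 - o^3 + 4*sqrt(2)*o^3 - 4*sqrt(2)*o^2 + 11*o^2/4 - 3*sqrt(2)*o - 7*o/2 - 21/8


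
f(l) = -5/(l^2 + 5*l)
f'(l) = -5*(-2*l - 5)/(l^2 + 5*l)^2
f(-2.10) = 0.82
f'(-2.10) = 0.11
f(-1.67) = 0.90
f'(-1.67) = 0.27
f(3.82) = -0.15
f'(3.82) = 0.06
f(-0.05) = 20.20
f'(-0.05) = 399.96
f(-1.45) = 0.97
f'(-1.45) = 0.40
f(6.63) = -0.06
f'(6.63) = 0.02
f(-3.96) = 1.21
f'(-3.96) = -0.86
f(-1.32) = 1.03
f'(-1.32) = 0.50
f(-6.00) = -0.83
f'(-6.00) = -0.97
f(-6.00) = -0.83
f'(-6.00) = -0.97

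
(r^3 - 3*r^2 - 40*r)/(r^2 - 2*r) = (r^2 - 3*r - 40)/(r - 2)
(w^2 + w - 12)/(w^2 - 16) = (w - 3)/(w - 4)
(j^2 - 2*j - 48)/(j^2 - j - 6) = (-j^2 + 2*j + 48)/(-j^2 + j + 6)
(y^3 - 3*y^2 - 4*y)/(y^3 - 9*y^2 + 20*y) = (y + 1)/(y - 5)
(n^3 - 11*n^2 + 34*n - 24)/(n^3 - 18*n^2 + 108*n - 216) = (n^2 - 5*n + 4)/(n^2 - 12*n + 36)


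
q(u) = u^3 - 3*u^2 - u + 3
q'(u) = 3*u^2 - 6*u - 1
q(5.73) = 86.90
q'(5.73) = 63.12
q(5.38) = 66.51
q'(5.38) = 53.55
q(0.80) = 0.79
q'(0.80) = -3.88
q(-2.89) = -43.30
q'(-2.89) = 41.40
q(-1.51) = -5.77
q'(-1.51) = 14.90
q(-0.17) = 3.08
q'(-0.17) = 0.11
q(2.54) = -2.51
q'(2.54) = 3.11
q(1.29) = -1.14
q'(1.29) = -3.75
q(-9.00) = -960.00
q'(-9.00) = 296.00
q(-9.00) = -960.00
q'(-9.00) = 296.00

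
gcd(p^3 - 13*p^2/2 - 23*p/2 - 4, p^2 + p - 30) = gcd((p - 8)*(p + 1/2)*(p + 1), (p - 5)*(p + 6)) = 1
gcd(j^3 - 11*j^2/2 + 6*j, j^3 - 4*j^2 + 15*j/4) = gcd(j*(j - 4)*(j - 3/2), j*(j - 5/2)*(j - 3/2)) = j^2 - 3*j/2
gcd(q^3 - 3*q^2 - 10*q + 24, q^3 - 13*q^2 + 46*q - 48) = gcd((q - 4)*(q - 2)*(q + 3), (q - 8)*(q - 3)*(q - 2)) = q - 2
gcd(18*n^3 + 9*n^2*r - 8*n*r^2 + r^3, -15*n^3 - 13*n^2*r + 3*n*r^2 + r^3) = -3*n^2 - 2*n*r + r^2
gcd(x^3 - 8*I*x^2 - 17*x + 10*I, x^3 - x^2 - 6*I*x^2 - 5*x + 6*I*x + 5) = x^2 - 6*I*x - 5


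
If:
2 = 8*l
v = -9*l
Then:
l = 1/4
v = -9/4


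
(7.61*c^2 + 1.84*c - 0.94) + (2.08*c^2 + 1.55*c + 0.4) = 9.69*c^2 + 3.39*c - 0.54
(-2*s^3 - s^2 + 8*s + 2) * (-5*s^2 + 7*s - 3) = 10*s^5 - 9*s^4 - 41*s^3 + 49*s^2 - 10*s - 6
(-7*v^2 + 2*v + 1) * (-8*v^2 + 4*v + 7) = 56*v^4 - 44*v^3 - 49*v^2 + 18*v + 7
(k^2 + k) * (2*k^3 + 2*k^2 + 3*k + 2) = 2*k^5 + 4*k^4 + 5*k^3 + 5*k^2 + 2*k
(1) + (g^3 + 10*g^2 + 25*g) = g^3 + 10*g^2 + 25*g + 1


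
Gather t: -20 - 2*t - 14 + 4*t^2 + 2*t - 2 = 4*t^2 - 36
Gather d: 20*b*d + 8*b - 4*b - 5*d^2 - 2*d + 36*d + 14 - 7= 4*b - 5*d^2 + d*(20*b + 34) + 7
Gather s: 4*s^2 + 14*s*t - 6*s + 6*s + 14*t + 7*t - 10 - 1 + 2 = 4*s^2 + 14*s*t + 21*t - 9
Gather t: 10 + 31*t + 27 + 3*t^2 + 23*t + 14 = 3*t^2 + 54*t + 51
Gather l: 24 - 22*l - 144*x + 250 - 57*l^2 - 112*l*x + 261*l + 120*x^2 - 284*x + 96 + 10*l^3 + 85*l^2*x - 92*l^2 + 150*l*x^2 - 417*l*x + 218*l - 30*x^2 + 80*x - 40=10*l^3 + l^2*(85*x - 149) + l*(150*x^2 - 529*x + 457) + 90*x^2 - 348*x + 330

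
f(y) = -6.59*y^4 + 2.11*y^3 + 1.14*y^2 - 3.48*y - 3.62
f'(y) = -26.36*y^3 + 6.33*y^2 + 2.28*y - 3.48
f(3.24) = -657.38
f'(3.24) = -826.21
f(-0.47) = -2.27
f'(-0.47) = -0.42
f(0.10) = -3.96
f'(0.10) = -3.22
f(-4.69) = -3368.32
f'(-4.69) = 2844.40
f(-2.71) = -383.25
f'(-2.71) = 561.46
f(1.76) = -57.94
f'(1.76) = -123.57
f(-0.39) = -2.37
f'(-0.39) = -1.84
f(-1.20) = -15.11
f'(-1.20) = 48.45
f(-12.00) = -140094.02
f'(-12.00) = 46430.76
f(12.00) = -132885.38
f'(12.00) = -44614.68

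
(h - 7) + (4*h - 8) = 5*h - 15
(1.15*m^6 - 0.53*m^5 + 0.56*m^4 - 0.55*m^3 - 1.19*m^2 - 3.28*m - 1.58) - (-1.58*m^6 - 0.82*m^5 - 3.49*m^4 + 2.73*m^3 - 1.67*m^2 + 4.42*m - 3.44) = 2.73*m^6 + 0.29*m^5 + 4.05*m^4 - 3.28*m^3 + 0.48*m^2 - 7.7*m + 1.86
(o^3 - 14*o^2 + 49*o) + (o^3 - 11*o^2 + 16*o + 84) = 2*o^3 - 25*o^2 + 65*o + 84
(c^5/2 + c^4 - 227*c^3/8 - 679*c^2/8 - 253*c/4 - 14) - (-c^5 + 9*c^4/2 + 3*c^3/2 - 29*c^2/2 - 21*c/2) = 3*c^5/2 - 7*c^4/2 - 239*c^3/8 - 563*c^2/8 - 211*c/4 - 14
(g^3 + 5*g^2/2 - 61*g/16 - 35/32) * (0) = 0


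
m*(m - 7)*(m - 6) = m^3 - 13*m^2 + 42*m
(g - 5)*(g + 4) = g^2 - g - 20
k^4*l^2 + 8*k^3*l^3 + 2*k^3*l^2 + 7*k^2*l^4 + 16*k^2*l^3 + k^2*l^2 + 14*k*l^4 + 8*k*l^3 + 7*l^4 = (k + l)*(k + 7*l)*(k*l + l)^2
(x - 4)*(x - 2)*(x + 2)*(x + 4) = x^4 - 20*x^2 + 64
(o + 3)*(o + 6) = o^2 + 9*o + 18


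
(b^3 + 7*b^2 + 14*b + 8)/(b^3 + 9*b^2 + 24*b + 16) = (b + 2)/(b + 4)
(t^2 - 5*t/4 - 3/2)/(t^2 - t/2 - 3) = (4*t + 3)/(2*(2*t + 3))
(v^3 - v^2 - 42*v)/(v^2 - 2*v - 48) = v*(v - 7)/(v - 8)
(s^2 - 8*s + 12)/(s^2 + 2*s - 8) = (s - 6)/(s + 4)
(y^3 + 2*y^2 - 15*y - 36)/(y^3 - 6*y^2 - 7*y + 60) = (y + 3)/(y - 5)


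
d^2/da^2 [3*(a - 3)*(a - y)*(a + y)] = 18*a - 18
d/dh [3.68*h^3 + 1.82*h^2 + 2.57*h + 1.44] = 11.04*h^2 + 3.64*h + 2.57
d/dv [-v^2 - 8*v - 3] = -2*v - 8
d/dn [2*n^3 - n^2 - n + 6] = 6*n^2 - 2*n - 1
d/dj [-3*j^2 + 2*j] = 2 - 6*j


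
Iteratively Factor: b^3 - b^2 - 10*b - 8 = (b + 2)*(b^2 - 3*b - 4) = (b - 4)*(b + 2)*(b + 1)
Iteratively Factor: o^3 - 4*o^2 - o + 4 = (o - 1)*(o^2 - 3*o - 4) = (o - 1)*(o + 1)*(o - 4)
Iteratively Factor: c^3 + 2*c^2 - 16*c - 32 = (c - 4)*(c^2 + 6*c + 8) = (c - 4)*(c + 4)*(c + 2)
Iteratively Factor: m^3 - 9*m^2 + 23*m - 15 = (m - 1)*(m^2 - 8*m + 15) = (m - 3)*(m - 1)*(m - 5)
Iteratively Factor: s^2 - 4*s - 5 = (s - 5)*(s + 1)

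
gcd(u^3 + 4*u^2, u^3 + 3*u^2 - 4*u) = u^2 + 4*u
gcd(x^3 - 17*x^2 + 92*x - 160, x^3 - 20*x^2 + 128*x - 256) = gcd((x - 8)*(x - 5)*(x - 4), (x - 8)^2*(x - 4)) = x^2 - 12*x + 32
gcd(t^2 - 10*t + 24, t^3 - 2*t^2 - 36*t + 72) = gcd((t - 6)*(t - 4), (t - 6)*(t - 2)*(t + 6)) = t - 6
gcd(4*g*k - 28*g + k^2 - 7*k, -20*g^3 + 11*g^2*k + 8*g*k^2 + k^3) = 4*g + k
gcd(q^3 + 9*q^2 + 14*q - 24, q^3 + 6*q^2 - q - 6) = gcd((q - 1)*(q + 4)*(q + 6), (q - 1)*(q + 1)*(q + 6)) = q^2 + 5*q - 6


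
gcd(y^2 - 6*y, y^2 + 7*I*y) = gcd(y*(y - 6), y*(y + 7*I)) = y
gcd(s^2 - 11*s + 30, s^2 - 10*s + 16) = 1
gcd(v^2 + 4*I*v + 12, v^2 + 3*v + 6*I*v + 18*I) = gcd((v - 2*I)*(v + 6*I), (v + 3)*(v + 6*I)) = v + 6*I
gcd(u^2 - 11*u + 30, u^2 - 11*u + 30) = u^2 - 11*u + 30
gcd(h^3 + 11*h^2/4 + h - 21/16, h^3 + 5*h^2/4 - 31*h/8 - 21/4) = h^2 + 13*h/4 + 21/8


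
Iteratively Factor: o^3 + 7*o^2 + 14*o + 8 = (o + 1)*(o^2 + 6*o + 8) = (o + 1)*(o + 2)*(o + 4)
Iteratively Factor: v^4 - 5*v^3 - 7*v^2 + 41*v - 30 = (v + 3)*(v^3 - 8*v^2 + 17*v - 10) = (v - 2)*(v + 3)*(v^2 - 6*v + 5) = (v - 5)*(v - 2)*(v + 3)*(v - 1)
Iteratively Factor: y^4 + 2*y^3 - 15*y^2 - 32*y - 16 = (y + 4)*(y^3 - 2*y^2 - 7*y - 4) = (y + 1)*(y + 4)*(y^2 - 3*y - 4) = (y - 4)*(y + 1)*(y + 4)*(y + 1)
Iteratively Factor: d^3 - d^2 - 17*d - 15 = (d - 5)*(d^2 + 4*d + 3) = (d - 5)*(d + 1)*(d + 3)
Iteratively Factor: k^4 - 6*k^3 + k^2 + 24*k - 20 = (k - 5)*(k^3 - k^2 - 4*k + 4) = (k - 5)*(k - 1)*(k^2 - 4) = (k - 5)*(k - 1)*(k + 2)*(k - 2)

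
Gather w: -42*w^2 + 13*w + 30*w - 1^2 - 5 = -42*w^2 + 43*w - 6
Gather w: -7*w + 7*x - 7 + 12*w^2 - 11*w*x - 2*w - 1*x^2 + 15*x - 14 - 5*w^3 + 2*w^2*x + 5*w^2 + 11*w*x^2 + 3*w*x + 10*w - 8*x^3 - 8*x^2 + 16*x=-5*w^3 + w^2*(2*x + 17) + w*(11*x^2 - 8*x + 1) - 8*x^3 - 9*x^2 + 38*x - 21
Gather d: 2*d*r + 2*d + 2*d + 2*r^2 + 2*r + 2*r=d*(2*r + 4) + 2*r^2 + 4*r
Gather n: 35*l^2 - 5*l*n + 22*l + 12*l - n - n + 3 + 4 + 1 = 35*l^2 + 34*l + n*(-5*l - 2) + 8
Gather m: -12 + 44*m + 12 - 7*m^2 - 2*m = -7*m^2 + 42*m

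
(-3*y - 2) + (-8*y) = -11*y - 2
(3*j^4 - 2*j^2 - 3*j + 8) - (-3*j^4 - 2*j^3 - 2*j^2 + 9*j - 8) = 6*j^4 + 2*j^3 - 12*j + 16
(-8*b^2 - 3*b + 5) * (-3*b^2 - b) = 24*b^4 + 17*b^3 - 12*b^2 - 5*b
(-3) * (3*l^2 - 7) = 21 - 9*l^2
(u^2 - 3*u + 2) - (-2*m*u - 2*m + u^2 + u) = 2*m*u + 2*m - 4*u + 2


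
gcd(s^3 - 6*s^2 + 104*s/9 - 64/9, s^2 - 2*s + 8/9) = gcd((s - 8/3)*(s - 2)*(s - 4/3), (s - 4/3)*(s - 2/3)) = s - 4/3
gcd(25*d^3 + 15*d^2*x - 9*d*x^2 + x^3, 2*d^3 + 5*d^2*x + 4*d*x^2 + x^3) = d + x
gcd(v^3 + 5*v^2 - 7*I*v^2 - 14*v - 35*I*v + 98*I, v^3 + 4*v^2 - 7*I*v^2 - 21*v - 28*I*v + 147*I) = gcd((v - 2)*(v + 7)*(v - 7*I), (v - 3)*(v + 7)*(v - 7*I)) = v^2 + v*(7 - 7*I) - 49*I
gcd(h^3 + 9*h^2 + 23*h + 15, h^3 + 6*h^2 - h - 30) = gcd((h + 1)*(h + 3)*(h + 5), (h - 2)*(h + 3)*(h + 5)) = h^2 + 8*h + 15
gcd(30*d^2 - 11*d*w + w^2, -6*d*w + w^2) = -6*d + w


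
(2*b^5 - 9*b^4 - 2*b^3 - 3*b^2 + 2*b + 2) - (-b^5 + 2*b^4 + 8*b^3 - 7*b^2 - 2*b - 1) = 3*b^5 - 11*b^4 - 10*b^3 + 4*b^2 + 4*b + 3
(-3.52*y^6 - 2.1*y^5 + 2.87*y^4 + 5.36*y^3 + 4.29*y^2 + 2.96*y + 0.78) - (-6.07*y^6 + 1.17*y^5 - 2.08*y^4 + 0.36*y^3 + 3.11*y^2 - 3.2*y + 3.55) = 2.55*y^6 - 3.27*y^5 + 4.95*y^4 + 5.0*y^3 + 1.18*y^2 + 6.16*y - 2.77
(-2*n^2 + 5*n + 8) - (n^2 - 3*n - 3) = -3*n^2 + 8*n + 11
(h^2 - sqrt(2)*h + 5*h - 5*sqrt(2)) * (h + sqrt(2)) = h^3 + 5*h^2 - 2*h - 10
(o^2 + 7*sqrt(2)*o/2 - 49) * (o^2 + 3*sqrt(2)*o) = o^4 + 13*sqrt(2)*o^3/2 - 28*o^2 - 147*sqrt(2)*o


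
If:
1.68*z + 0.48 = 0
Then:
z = -0.29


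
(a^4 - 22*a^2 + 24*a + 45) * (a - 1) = a^5 - a^4 - 22*a^3 + 46*a^2 + 21*a - 45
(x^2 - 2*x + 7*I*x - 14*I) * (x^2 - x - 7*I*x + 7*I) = x^4 - 3*x^3 + 51*x^2 - 147*x + 98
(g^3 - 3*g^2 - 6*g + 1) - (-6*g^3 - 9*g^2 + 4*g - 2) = 7*g^3 + 6*g^2 - 10*g + 3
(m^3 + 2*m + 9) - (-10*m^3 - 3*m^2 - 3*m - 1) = 11*m^3 + 3*m^2 + 5*m + 10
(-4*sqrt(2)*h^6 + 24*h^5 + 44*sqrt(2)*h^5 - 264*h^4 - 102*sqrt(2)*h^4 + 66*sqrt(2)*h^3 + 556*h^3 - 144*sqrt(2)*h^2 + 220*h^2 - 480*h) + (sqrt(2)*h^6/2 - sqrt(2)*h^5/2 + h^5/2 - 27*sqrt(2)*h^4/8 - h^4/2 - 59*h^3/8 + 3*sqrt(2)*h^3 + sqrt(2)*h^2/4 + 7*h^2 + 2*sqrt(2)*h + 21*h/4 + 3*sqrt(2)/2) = -7*sqrt(2)*h^6/2 + 49*h^5/2 + 87*sqrt(2)*h^5/2 - 529*h^4/2 - 843*sqrt(2)*h^4/8 + 69*sqrt(2)*h^3 + 4389*h^3/8 - 575*sqrt(2)*h^2/4 + 227*h^2 - 1899*h/4 + 2*sqrt(2)*h + 3*sqrt(2)/2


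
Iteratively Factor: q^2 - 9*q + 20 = (q - 4)*(q - 5)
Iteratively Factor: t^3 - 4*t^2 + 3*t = (t - 3)*(t^2 - t) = t*(t - 3)*(t - 1)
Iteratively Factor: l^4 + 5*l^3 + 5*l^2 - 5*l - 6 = (l + 2)*(l^3 + 3*l^2 - l - 3) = (l - 1)*(l + 2)*(l^2 + 4*l + 3) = (l - 1)*(l + 2)*(l + 3)*(l + 1)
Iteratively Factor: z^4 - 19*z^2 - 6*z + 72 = (z - 4)*(z^3 + 4*z^2 - 3*z - 18) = (z - 4)*(z + 3)*(z^2 + z - 6) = (z - 4)*(z - 2)*(z + 3)*(z + 3)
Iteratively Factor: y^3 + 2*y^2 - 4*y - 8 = (y + 2)*(y^2 - 4) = (y - 2)*(y + 2)*(y + 2)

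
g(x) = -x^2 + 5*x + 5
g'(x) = 5 - 2*x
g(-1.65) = -5.97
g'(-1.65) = 8.30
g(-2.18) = -10.65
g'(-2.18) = 9.36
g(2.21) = 11.17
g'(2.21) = 0.58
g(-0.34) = 3.18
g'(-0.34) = 5.68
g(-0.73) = 0.82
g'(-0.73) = 6.46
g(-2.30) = -11.79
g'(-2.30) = 9.60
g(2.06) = 11.06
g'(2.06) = 0.88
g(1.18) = 9.51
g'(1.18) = 2.64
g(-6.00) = -61.00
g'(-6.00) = 17.00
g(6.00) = -1.00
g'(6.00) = -7.00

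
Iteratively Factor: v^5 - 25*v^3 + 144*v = (v - 3)*(v^4 + 3*v^3 - 16*v^2 - 48*v) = (v - 4)*(v - 3)*(v^3 + 7*v^2 + 12*v) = (v - 4)*(v - 3)*(v + 4)*(v^2 + 3*v) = (v - 4)*(v - 3)*(v + 3)*(v + 4)*(v)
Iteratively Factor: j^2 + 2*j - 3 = (j + 3)*(j - 1)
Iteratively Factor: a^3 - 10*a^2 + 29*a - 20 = (a - 5)*(a^2 - 5*a + 4) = (a - 5)*(a - 1)*(a - 4)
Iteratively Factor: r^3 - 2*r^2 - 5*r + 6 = (r - 3)*(r^2 + r - 2) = (r - 3)*(r - 1)*(r + 2)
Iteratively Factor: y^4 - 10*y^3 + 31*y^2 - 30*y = (y - 5)*(y^3 - 5*y^2 + 6*y) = (y - 5)*(y - 2)*(y^2 - 3*y) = y*(y - 5)*(y - 2)*(y - 3)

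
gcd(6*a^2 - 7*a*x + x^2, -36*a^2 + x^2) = -6*a + x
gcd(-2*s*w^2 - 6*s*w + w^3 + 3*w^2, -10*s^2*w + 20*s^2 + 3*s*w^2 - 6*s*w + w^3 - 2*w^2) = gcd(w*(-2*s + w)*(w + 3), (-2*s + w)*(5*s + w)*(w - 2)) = 2*s - w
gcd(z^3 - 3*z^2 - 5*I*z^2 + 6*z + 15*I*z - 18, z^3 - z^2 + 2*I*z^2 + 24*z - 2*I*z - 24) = 1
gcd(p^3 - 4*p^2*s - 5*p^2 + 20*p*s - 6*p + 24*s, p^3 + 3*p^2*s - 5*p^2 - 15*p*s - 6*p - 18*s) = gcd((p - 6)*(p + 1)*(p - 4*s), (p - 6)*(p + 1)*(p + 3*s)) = p^2 - 5*p - 6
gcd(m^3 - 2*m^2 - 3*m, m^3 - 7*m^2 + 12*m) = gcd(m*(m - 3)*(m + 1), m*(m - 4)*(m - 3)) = m^2 - 3*m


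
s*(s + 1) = s^2 + s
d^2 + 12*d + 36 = (d + 6)^2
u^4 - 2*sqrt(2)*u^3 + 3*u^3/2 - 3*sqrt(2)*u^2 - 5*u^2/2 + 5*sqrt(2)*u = u*(u - 1)*(u + 5/2)*(u - 2*sqrt(2))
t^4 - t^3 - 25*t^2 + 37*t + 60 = (t - 4)*(t - 3)*(t + 1)*(t + 5)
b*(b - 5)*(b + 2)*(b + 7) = b^4 + 4*b^3 - 31*b^2 - 70*b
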